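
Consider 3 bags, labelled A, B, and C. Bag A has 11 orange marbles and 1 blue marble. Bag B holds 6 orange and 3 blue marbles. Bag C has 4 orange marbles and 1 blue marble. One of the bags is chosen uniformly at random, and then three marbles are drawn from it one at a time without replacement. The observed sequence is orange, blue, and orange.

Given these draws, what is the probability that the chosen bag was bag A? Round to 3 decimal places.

For each hypothesis, P(data | H) works out to: P(data | bag A) = (11/12)(1/11)(10/10) = 1/12; P(data | bag B) = (6/9)(3/8)(5/7) = 5/28; P(data | bag C) = (4/5)(1/4)(3/3) = 1/5.
The prior-weighted likelihoods are 1/3 · 1/12 = 1/36, 1/3 · 5/28 = 5/84, 1/3 · 1/5 = 1/15; summing to 97/630.
Hence P(bag A | data) = (1/36) / (97/630) = 35/194.

0.180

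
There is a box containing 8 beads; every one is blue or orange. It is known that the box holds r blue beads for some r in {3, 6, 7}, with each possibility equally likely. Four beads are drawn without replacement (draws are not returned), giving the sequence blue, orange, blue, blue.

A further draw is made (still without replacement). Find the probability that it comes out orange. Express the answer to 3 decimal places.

The likelihood of the observed sequence under each hypothesis: P(data | r = 3) = (3/8)(5/7)(2/6)(1/5) = 1/56; P(data | r = 6) = (6/8)(2/7)(5/6)(4/5) = 1/7; P(data | r = 7) = (7/8)(1/7)(6/6)(5/5) = 1/8.
Weighting by the prior gives 1/3 · 1/56 = 1/168, 1/3 · 1/7 = 1/21, 1/3 · 1/8 = 1/24; with total 2/21.
The posterior is then P(r = 3 | data) = 1/16, P(r = 6 | data) = 1/2, P(r = 7 | data) = 7/16.
The predictive probability is P(orange next | data) = (1)(1/16) + (1/4)(1/2) + (0)(7/16) = 3/16.

0.188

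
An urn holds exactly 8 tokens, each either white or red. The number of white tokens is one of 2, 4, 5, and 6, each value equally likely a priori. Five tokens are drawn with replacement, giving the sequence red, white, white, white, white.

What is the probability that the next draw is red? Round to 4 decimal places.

The likelihood of the observed sequence under each hypothesis: P(data | r = 2) = (6/8)(2/8)(2/8)(2/8)(2/8) = 0.0029297; P(data | r = 4) = (4/8)(4/8)(4/8)(4/8)(4/8) = 0.03125; P(data | r = 5) = (3/8)(5/8)(5/8)(5/8)(5/8) = 0.05722; P(data | r = 6) = (2/8)(6/8)(6/8)(6/8)(6/8) = 0.079102.
The prior-weighted likelihoods are 1/4 · 0.0029297 = 0.00073242, 1/4 · 0.03125 = 0.0078125, 1/4 · 0.05722 = 0.014305, 1/4 · 0.079102 = 0.019775; with total 0.042625.
The posterior is then P(r = 2 | data) = 0.017183, P(r = 4 | data) = 0.18328, P(r = 5 | data) = 0.3356, P(r = 6 | data) = 0.46393.
So P(red next | data) = Σ P(red next | H) P(H | data) = (3/4)(0.017183) + (1/2)(0.18328) + (3/8)(0.3356) + (1/4)(0.46393) = 0.34636.

0.3464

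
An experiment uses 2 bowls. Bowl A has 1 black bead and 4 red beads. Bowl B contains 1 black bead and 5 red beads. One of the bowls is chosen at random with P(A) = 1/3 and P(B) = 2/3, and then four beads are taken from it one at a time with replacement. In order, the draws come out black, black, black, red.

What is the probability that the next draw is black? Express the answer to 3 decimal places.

0.182

Under each hypothesis, the probability of the observed sequence is: P(data | bowl A) = (1/5)(1/5)(1/5)(4/5) = 0.0064; P(data | bowl B) = (1/6)(1/6)(1/6)(5/6) = 0.003858.
Weighting by the prior gives 1/3 · 0.0064 = 0.0021333, 2/3 · 0.003858 = 0.002572; these sum to 0.0047053.
Normalising, the posterior is P(bowl A | data) = 0.45338, P(bowl B | data) = 0.54662.
The predictive probability is P(black next | data) = (1/5)(0.45338) + (1/6)(0.54662) = 0.18178.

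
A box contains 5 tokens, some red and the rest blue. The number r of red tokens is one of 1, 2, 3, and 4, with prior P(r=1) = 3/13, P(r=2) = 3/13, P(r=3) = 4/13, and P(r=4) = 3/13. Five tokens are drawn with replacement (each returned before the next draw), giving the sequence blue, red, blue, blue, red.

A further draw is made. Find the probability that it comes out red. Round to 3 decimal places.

The likelihood of the observed sequence under each hypothesis: P(data | r = 1) = (4/5)(1/5)(4/5)(4/5)(1/5) = 0.02048; P(data | r = 2) = (3/5)(2/5)(3/5)(3/5)(2/5) = 0.03456; P(data | r = 3) = (2/5)(3/5)(2/5)(2/5)(3/5) = 0.02304; P(data | r = 4) = (1/5)(4/5)(1/5)(1/5)(4/5) = 0.00512.
Multiplying each by its prior: 3/13 · 0.02048 = 0.0047262, 3/13 · 0.03456 = 0.0079754, 4/13 · 0.02304 = 0.0070892, 3/13 · 0.00512 = 0.0011815; with total 0.020972.
The posterior is then P(r = 1 | data) = 0.22535, P(r = 2 | data) = 0.38028, P(r = 3 | data) = 0.33803, P(r = 4 | data) = 0.056338.
So P(red next | data) = Σ P(red next | H) P(H | data) = (1/5)(0.22535) + (2/5)(0.38028) + (3/5)(0.33803) + (4/5)(0.056338) = 0.44507.

0.445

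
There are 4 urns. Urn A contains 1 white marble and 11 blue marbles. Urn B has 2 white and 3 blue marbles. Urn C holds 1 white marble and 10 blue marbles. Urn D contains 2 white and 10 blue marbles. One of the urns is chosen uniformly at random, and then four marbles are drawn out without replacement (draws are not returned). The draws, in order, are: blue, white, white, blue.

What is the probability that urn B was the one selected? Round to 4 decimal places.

0.8684

For each hypothesis, P(data | H) works out to: P(data | urn A) = (11/12)(1/11)(0/10) = 0; P(data | urn B) = (3/5)(2/4)(1/3)(2/2) = 1/10; P(data | urn C) = (10/11)(1/10)(0/9) = 0; P(data | urn D) = (10/12)(2/11)(1/10)(9/9) = 1/66.
Multiplying each by its prior: 1/4 · 0 = 0, 1/4 · 1/10 = 1/40, 1/4 · 0 = 0, 1/4 · 1/66 = 1/264; summing to 19/660.
Therefore the posterior P(urn B | data) = (1/40) / (19/660) = 33/38.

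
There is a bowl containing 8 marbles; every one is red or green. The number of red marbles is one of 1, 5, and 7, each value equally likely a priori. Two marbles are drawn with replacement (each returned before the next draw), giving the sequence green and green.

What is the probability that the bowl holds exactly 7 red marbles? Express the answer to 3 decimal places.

0.017

For each hypothesis, P(data | H) works out to: P(data | r = 1) = (7/8)(7/8) = 49/64; P(data | r = 5) = (3/8)(3/8) = 9/64; P(data | r = 7) = (1/8)(1/8) = 1/64.
Weighting by the prior gives 1/3 · 49/64 = 49/192, 1/3 · 9/64 = 3/64, 1/3 · 1/64 = 1/192; with total 59/192.
Hence P(r = 7 | data) = (1/192) / (59/192) = 1/59.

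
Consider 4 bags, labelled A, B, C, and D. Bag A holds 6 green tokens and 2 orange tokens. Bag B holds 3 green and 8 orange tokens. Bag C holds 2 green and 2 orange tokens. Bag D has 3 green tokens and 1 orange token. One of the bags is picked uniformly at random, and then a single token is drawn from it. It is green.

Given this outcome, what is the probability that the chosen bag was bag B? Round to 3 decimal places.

Compute the likelihood of this draw for each case: P(data | bag A) = (6/8) = 3/4; P(data | bag B) = (3/11) = 3/11; P(data | bag C) = (2/4) = 1/2; P(data | bag D) = (3/4) = 3/4.
Multiplying each by its prior: 1/4 · 3/4 = 3/16, 1/4 · 3/11 = 3/44, 1/4 · 1/2 = 1/8, 1/4 · 3/4 = 3/16; summing to 25/44.
So P(bag B | data) = (3/44) / (25/44) = 3/25.

0.120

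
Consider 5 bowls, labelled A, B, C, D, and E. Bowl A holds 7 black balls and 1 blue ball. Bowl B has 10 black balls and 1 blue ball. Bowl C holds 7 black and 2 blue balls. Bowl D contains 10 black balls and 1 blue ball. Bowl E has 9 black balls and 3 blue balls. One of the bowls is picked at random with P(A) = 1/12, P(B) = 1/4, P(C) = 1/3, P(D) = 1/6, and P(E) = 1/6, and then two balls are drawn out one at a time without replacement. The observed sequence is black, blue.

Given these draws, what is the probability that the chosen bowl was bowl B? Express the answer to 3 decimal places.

For each hypothesis, P(data | H) works out to: P(data | bowl A) = (7/8)(1/7) = 0.125; P(data | bowl B) = (10/11)(1/10) = 0.090909; P(data | bowl C) = (7/9)(2/8) = 0.19444; P(data | bowl D) = (10/11)(1/10) = 0.090909; P(data | bowl E) = (9/12)(3/11) = 0.20455.
Multiplying each by its prior: 1/12 · 0.125 = 0.010417, 1/4 · 0.090909 = 0.022727, 1/3 · 0.19444 = 0.064815, 1/6 · 0.090909 = 0.015152, 1/6 · 0.20455 = 0.034091; these sum to 0.1472.
Hence P(bowl B | data) = (0.022727) / (0.1472) = 0.1544.

0.154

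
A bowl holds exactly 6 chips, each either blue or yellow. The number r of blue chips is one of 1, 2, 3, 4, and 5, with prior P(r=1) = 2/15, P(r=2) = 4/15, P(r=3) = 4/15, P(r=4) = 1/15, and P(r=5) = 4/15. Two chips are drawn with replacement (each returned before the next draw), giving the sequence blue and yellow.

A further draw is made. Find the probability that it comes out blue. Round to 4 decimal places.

0.4937

Compute the likelihood of the observed sequence for each case: P(data | r = 1) = (1/6)(5/6) = 5/36; P(data | r = 2) = (2/6)(4/6) = 2/9; P(data | r = 3) = (3/6)(3/6) = 1/4; P(data | r = 4) = (4/6)(2/6) = 2/9; P(data | r = 5) = (5/6)(1/6) = 5/36.
Weighting by the prior gives 2/15 · 5/36 = 1/54, 4/15 · 2/9 = 8/135, 4/15 · 1/4 = 1/15, 1/15 · 2/9 = 2/135, 4/15 · 5/36 = 1/27; with total 53/270.
Normalising, the posterior is P(r = 1 | data) = 5/53, P(r = 2 | data) = 16/53, P(r = 3 | data) = 18/53, P(r = 4 | data) = 4/53, P(r = 5 | data) = 10/53.
Averaging over the posterior, P(blue next | data) = (1/6)(5/53) + (1/3)(16/53) + (1/2)(18/53) + (2/3)(4/53) + (5/6)(10/53) = 157/318.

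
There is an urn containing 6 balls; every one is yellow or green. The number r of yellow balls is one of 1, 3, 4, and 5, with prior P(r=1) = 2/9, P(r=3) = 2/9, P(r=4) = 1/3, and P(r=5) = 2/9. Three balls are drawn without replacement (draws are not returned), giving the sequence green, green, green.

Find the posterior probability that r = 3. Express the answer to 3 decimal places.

0.091

The likelihood of the observed sequence under each hypothesis: P(data | r = 1) = (5/6)(4/5)(3/4) = 1/2; P(data | r = 3) = (3/6)(2/5)(1/4) = 1/20; P(data | r = 4) = (2/6)(1/5)(0/4) = 0; P(data | r = 5) = (1/6)(0/5) = 0.
Multiplying each by its prior: 2/9 · 1/2 = 1/9, 2/9 · 1/20 = 1/90, 1/3 · 0 = 0, 2/9 · 0 = 0; summing to 11/90.
So P(r = 3 | data) = (1/90) / (11/90) = 1/11.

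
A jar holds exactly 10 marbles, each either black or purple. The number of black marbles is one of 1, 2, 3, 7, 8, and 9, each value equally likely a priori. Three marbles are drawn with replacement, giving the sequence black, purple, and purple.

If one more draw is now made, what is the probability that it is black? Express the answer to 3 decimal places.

0.338

The likelihood of the observed sequence under each hypothesis: P(data | r = 1) = (1/10)(9/10)(9/10) = 0.081; P(data | r = 2) = (2/10)(8/10)(8/10) = 0.128; P(data | r = 3) = (3/10)(7/10)(7/10) = 0.147; P(data | r = 7) = (7/10)(3/10)(3/10) = 0.063; P(data | r = 8) = (8/10)(2/10)(2/10) = 0.032; P(data | r = 9) = (9/10)(1/10)(1/10) = 0.009.
The prior-weighted likelihoods are 1/6 · 0.081 = 0.0135, 1/6 · 0.128 = 0.021333, 1/6 · 0.147 = 0.0245, 1/6 · 0.063 = 0.0105, 1/6 · 0.032 = 0.0053333, 1/6 · 0.009 = 0.0015; these sum to 0.076667.
Dividing through by the total gives posterior P(r = 1 | data) = 0.17609, P(r = 2 | data) = 0.27826, P(r = 3 | data) = 0.31957, P(r = 7 | data) = 0.13696, P(r = 8 | data) = 0.069565, P(r = 9 | data) = 0.019565.
Averaging over the posterior, P(black next | data) = (1/10)(0.17609) + (1/5)(0.27826) + (3/10)(0.31957) + (7/10)(0.13696) + (4/5)(0.069565) + (9/10)(0.019565) = 0.33826.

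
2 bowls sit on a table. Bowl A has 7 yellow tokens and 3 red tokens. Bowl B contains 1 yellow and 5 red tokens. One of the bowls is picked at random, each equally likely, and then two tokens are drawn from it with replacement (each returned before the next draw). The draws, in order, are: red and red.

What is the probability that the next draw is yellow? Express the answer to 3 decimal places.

0.228

Under each hypothesis, the probability of the observed sequence is: P(data | bowl A) = (3/10)(3/10) = 9/100; P(data | bowl B) = (5/6)(5/6) = 25/36.
The prior-weighted likelihoods are 1/2 · 9/100 = 9/200, 1/2 · 25/36 = 25/72; summing to 353/900.
Dividing through by the total gives posterior P(bowl A | data) = 0.11473, P(bowl B | data) = 0.88527.
Averaging over the posterior, P(yellow next | data) = (7/10)(0.11473) + (1/6)(0.88527) = 0.22786.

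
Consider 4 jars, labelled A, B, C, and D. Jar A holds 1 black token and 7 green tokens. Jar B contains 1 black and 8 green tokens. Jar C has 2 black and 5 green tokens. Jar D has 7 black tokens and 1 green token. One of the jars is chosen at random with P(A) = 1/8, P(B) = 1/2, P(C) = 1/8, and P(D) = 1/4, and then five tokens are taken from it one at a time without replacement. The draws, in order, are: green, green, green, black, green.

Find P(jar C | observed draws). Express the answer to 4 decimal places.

Compute the likelihood of the observed sequence for each case: P(data | jar A) = (7/8)(6/7)(5/6)(1/5)(4/4) = 0.125; P(data | jar B) = (8/9)(7/8)(6/7)(1/6)(5/5) = 0.11111; P(data | jar C) = (5/7)(4/6)(3/5)(2/4)(2/3) = 0.095238; P(data | jar D) = (1/8)(0/7) = 0.
The prior-weighted likelihoods are 1/8 · 0.125 = 0.015625, 1/2 · 0.11111 = 0.055556, 1/8 · 0.095238 = 0.011905, 1/4 · 0 = 0; summing to 0.083085.
Hence P(jar C | data) = (0.011905) / (0.083085) = 0.14328.

0.1433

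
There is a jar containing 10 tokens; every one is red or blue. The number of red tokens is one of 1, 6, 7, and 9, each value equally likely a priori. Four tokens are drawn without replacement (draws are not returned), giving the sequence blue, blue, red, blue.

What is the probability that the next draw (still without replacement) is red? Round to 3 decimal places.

Compute the likelihood of the observed sequence for each case: P(data | r = 1) = (9/10)(8/9)(1/8)(7/7) = 1/10; P(data | r = 6) = (4/10)(3/9)(6/8)(2/7) = 1/35; P(data | r = 7) = (3/10)(2/9)(7/8)(1/7) = 1/120; P(data | r = 9) = (1/10)(0/9) = 0.
Multiplying each by its prior: 1/4 · 1/10 = 1/40, 1/4 · 1/35 = 1/140, 1/4 · 1/120 = 1/480, 1/4 · 0 = 0; with total 23/672.
Dividing through by the total gives posterior P(r = 1 | data) = 84/115, P(r = 6 | data) = 24/115, P(r = 7 | data) = 7/115, P(r = 9 | data) = 0.
Averaging over the posterior, P(red next | data) = (0)(84/115) + (5/6)(24/115) + (1)(7/115) = 27/115.

0.235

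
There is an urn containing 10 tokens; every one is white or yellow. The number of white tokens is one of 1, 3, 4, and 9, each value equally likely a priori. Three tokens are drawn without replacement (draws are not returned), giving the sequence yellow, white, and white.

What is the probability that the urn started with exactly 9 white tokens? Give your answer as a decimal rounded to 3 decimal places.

0.387

Under each hypothesis, the probability of the observed sequence is: P(data | r = 1) = (9/10)(1/9)(0/8) = 0; P(data | r = 3) = (7/10)(3/9)(2/8) = 7/120; P(data | r = 4) = (6/10)(4/9)(3/8) = 1/10; P(data | r = 9) = (1/10)(9/9)(8/8) = 1/10.
The prior-weighted likelihoods are 1/4 · 0 = 0, 1/4 · 7/120 = 7/480, 1/4 · 1/10 = 1/40, 1/4 · 1/10 = 1/40; these sum to 31/480.
Therefore the posterior P(r = 9 | data) = (1/40) / (31/480) = 12/31.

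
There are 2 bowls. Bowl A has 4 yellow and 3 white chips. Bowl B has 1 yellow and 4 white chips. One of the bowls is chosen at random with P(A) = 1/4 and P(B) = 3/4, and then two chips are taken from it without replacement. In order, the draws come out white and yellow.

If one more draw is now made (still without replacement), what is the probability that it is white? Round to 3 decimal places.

Compute the likelihood of the observed sequence for each case: P(data | bowl A) = (3/7)(4/6) = 2/7; P(data | bowl B) = (4/5)(1/4) = 1/5.
Weighting by the prior gives 1/4 · 2/7 = 1/14, 3/4 · 1/5 = 3/20; summing to 31/140.
The posterior is then P(bowl A | data) = 10/31, P(bowl B | data) = 21/31.
So P(white next | data) = Σ P(white next | H) P(H | data) = (2/5)(10/31) + (1)(21/31) = 25/31.

0.806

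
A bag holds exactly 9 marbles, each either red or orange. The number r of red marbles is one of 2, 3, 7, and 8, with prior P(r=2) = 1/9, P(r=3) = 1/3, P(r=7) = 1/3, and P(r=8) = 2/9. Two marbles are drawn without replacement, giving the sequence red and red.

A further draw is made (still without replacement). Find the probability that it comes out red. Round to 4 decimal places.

0.7309

For each hypothesis, P(data | H) works out to: P(data | r = 2) = (2/9)(1/8) = 1/36; P(data | r = 3) = (3/9)(2/8) = 1/12; P(data | r = 7) = (7/9)(6/8) = 7/12; P(data | r = 8) = (8/9)(7/8) = 7/9.
Multiplying each by its prior: 1/9 · 1/36 = 1/324, 1/3 · 1/12 = 1/36, 1/3 · 7/12 = 7/36, 2/9 · 7/9 = 14/81; summing to 43/108.
Dividing through by the total gives posterior P(r = 2 | data) = 1/129, P(r = 3 | data) = 3/43, P(r = 7 | data) = 21/43, P(r = 8 | data) = 56/129.
So P(red next | data) = Σ P(red next | H) P(H | data) = (0)(1/129) + (1/7)(3/43) + (5/7)(21/43) + (6/7)(56/129) = 220/301.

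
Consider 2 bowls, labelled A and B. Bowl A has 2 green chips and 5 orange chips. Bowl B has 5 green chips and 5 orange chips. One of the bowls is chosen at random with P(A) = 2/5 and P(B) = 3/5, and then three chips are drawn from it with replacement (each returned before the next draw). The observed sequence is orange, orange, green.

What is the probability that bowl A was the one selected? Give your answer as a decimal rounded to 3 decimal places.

The likelihood of the observed sequence under each hypothesis: P(data | bowl A) = (5/7)(5/7)(2/7) = 0.14577; P(data | bowl B) = (5/10)(5/10)(5/10) = 0.125.
The prior-weighted likelihoods are 2/5 · 0.14577 = 0.058309, 3/5 · 0.125 = 0.075; summing to 0.13331.
Therefore the posterior P(bowl A | data) = (0.058309) / (0.13331) = 0.4374.

0.437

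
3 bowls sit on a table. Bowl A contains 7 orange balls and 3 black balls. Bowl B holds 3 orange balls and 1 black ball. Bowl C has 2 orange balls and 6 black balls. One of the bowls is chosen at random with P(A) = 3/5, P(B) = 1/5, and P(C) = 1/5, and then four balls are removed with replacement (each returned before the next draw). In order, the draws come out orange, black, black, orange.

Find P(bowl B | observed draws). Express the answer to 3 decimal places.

For each hypothesis, P(data | H) works out to: P(data | bowl A) = (7/10)(3/10)(3/10)(7/10) = 0.0441; P(data | bowl B) = (3/4)(1/4)(1/4)(3/4) = 0.035156; P(data | bowl C) = (2/8)(6/8)(6/8)(2/8) = 0.035156.
Multiplying each by its prior: 3/5 · 0.0441 = 0.02646, 1/5 · 0.035156 = 0.0070313, 1/5 · 0.035156 = 0.0070313; these sum to 0.040523.
Therefore the posterior P(bowl B | data) = (0.0070313) / (0.040523) = 0.17351.

0.174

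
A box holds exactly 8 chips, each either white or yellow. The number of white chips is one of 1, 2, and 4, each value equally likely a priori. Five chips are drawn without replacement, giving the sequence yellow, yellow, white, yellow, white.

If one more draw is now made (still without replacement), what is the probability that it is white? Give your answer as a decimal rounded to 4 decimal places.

The likelihood of the observed sequence under each hypothesis: P(data | r = 1) = (7/8)(6/7)(1/6)(5/5)(0/4) = 0; P(data | r = 2) = (6/8)(5/7)(2/6)(4/5)(1/4) = 1/28; P(data | r = 4) = (4/8)(3/7)(4/6)(2/5)(3/4) = 3/70.
The prior-weighted likelihoods are 1/3 · 0 = 0, 1/3 · 1/28 = 1/84, 1/3 · 3/70 = 1/70; with total 11/420.
Dividing through by the total gives posterior P(r = 1 | data) = 0, P(r = 2 | data) = 5/11, P(r = 4 | data) = 6/11.
The predictive probability is P(white next | data) = (0)(5/11) + (2/3)(6/11) = 4/11.

0.3636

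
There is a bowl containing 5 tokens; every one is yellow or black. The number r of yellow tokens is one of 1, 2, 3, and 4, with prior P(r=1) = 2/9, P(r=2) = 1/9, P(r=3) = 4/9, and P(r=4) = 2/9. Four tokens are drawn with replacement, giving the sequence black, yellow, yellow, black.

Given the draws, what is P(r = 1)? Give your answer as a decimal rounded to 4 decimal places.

For each hypothesis, P(data | H) works out to: P(data | r = 1) = (4/5)(1/5)(1/5)(4/5) = 0.0256; P(data | r = 2) = (3/5)(2/5)(2/5)(3/5) = 0.0576; P(data | r = 3) = (2/5)(3/5)(3/5)(2/5) = 0.0576; P(data | r = 4) = (1/5)(4/5)(4/5)(1/5) = 0.0256.
Weighting by the prior gives 2/9 · 0.0256 = 0.0056889, 1/9 · 0.0576 = 0.0064, 4/9 · 0.0576 = 0.0256, 2/9 · 0.0256 = 0.0056889; summing to 0.043378.
By Bayes' rule, P(r = 1 | data) = (0.0056889) / (0.043378) = 0.13115.

0.1311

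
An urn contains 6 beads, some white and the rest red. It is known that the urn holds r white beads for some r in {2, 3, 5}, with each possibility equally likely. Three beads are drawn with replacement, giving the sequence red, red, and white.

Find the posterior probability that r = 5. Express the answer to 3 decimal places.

Compute the likelihood of the observed sequence for each case: P(data | r = 2) = (4/6)(4/6)(2/6) = 4/27; P(data | r = 3) = (3/6)(3/6)(3/6) = 1/8; P(data | r = 5) = (1/6)(1/6)(5/6) = 5/216.
The prior-weighted likelihoods are 1/3 · 4/27 = 4/81, 1/3 · 1/8 = 1/24, 1/3 · 5/216 = 5/648; with total 8/81.
By Bayes' rule, P(r = 5 | data) = (5/648) / (8/81) = 5/64.

0.078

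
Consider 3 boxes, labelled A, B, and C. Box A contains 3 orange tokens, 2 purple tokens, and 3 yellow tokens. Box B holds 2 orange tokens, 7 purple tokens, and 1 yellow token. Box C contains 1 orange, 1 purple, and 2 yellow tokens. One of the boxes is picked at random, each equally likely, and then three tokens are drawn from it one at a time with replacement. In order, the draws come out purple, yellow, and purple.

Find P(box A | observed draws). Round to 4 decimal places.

0.2260

Under each hypothesis, the probability of the observed sequence is: P(data | box A) = (2/8)(3/8)(2/8) = 0.023438; P(data | box B) = (7/10)(1/10)(7/10) = 0.049; P(data | box C) = (1/4)(2/4)(1/4) = 0.03125.
Weighting by the prior gives 1/3 · 0.023438 = 0.0078125, 1/3 · 0.049 = 0.016333, 1/3 · 0.03125 = 0.010417; summing to 0.034563.
By Bayes' rule, P(box A | data) = (0.0078125) / (0.034563) = 0.22604.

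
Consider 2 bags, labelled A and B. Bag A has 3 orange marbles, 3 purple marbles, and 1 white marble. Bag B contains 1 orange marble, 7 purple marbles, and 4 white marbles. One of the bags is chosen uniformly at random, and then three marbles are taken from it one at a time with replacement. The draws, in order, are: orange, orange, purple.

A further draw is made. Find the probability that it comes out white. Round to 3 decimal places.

0.152

The likelihood of the observed sequence under each hypothesis: P(data | bag A) = (3/7)(3/7)(3/7) = 0.078717; P(data | bag B) = (1/12)(1/12)(7/12) = 0.0040509.
Multiplying each by its prior: 1/2 · 0.078717 = 0.039359, 1/2 · 0.0040509 = 0.0020255; these sum to 0.041384.
Normalising, the posterior is P(bag A | data) = 0.95106, P(bag B | data) = 0.048943.
The predictive probability is P(white next | data) = (1/7)(0.95106) + (1/3)(0.048943) = 0.15218.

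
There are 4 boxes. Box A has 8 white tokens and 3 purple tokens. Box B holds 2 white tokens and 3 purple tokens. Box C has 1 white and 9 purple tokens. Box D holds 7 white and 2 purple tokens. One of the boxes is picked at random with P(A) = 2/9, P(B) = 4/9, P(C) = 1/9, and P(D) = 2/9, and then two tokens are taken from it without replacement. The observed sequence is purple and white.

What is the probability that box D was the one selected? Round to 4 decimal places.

0.1830

The likelihood of the observed sequence under each hypothesis: P(data | box A) = (3/11)(8/10) = 0.21818; P(data | box B) = (3/5)(2/4) = 0.3; P(data | box C) = (9/10)(1/9) = 0.1; P(data | box D) = (2/9)(7/8) = 0.19444.
Multiplying each by its prior: 2/9 · 0.21818 = 0.048485, 4/9 · 0.3 = 0.13333, 1/9 · 0.1 = 0.011111, 2/9 · 0.19444 = 0.04321; these sum to 0.23614.
So P(box D | data) = (0.04321) / (0.23614) = 0.18298.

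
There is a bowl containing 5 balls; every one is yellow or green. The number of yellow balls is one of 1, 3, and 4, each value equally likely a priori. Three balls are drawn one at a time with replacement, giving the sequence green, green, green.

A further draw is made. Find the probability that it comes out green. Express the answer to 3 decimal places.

The likelihood of the observed sequence under each hypothesis: P(data | r = 1) = (4/5)(4/5)(4/5) = 64/125; P(data | r = 3) = (2/5)(2/5)(2/5) = 8/125; P(data | r = 4) = (1/5)(1/5)(1/5) = 1/125.
The prior-weighted likelihoods are 1/3 · 64/125 = 64/375, 1/3 · 8/125 = 8/375, 1/3 · 1/125 = 1/375; with total 73/375.
Dividing through by the total gives posterior P(r = 1 | data) = 64/73, P(r = 3 | data) = 8/73, P(r = 4 | data) = 1/73.
So P(green next | data) = Σ P(green next | H) P(H | data) = (4/5)(64/73) + (2/5)(8/73) + (1/5)(1/73) = 273/365.

0.748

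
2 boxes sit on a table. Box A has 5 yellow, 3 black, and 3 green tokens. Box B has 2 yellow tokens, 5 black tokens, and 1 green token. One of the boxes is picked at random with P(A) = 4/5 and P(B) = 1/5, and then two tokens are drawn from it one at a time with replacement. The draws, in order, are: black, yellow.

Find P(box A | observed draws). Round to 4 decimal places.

0.7604

The likelihood of the observed sequence under each hypothesis: P(data | box A) = (3/11)(5/11) = 0.12397; P(data | box B) = (5/8)(2/8) = 0.15625.
Weighting by the prior gives 4/5 · 0.12397 = 0.099174, 1/5 · 0.15625 = 0.03125; these sum to 0.13042.
Hence P(box A | data) = (0.099174) / (0.13042) = 0.7604.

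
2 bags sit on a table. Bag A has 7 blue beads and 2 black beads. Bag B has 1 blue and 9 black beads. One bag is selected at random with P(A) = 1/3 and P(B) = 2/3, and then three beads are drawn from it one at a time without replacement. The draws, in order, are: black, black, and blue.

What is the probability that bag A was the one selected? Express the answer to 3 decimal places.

0.122

For each hypothesis, P(data | H) works out to: P(data | bag A) = (2/9)(1/8)(7/7) = 1/36; P(data | bag B) = (9/10)(8/9)(1/8) = 1/10.
Multiplying each by its prior: 1/3 · 1/36 = 1/108, 2/3 · 1/10 = 1/15; with total 41/540.
Therefore the posterior P(bag A | data) = (1/108) / (41/540) = 5/41.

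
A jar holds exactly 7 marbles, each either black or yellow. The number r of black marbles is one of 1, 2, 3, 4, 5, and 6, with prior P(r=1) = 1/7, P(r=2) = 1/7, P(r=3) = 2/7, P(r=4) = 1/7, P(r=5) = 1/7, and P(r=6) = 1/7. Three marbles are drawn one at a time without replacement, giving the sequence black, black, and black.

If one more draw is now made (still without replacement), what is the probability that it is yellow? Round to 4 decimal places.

0.4167

Compute the likelihood of the observed sequence for each case: P(data | r = 1) = (1/7)(0/6) = 0; P(data | r = 2) = (2/7)(1/6)(0/5) = 0; P(data | r = 3) = (3/7)(2/6)(1/5) = 1/35; P(data | r = 4) = (4/7)(3/6)(2/5) = 4/35; P(data | r = 5) = (5/7)(4/6)(3/5) = 2/7; P(data | r = 6) = (6/7)(5/6)(4/5) = 4/7.
Weighting by the prior gives 1/7 · 0 = 0, 1/7 · 0 = 0, 2/7 · 1/35 = 2/245, 1/7 · 4/35 = 4/245, 1/7 · 2/7 = 2/49, 1/7 · 4/7 = 4/49; summing to 36/245.
Normalising, the posterior is P(r = 1 | data) = 0, P(r = 2 | data) = 0, P(r = 3 | data) = 1/18, P(r = 4 | data) = 1/9, P(r = 5 | data) = 5/18, P(r = 6 | data) = 5/9.
So P(yellow next | data) = Σ P(yellow next | H) P(H | data) = (1)(1/18) + (3/4)(1/9) + (1/2)(5/18) + (1/4)(5/9) = 5/12.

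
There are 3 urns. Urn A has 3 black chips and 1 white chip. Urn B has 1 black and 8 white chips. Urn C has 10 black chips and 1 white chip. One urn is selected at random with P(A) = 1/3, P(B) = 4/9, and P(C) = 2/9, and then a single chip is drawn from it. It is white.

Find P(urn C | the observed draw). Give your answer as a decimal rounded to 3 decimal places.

0.041

Compute the likelihood of this draw for each case: P(data | urn A) = (1/4) = 0.25; P(data | urn B) = (8/9) = 0.88889; P(data | urn C) = (1/11) = 0.090909.
Multiplying each by its prior: 1/3 · 0.25 = 0.083333, 4/9 · 0.88889 = 0.39506, 2/9 · 0.090909 = 0.020202; these sum to 0.4986.
By Bayes' rule, P(urn C | data) = (0.020202) / (0.4986) = 0.040518.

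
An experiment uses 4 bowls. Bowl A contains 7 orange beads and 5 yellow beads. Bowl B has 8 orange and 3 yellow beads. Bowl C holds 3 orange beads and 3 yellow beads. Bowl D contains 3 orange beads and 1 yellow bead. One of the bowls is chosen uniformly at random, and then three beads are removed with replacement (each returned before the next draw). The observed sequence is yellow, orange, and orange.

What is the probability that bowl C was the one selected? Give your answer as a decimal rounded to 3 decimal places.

0.227

The likelihood of the observed sequence under each hypothesis: P(data | bowl A) = (5/12)(7/12)(7/12) = 0.14178; P(data | bowl B) = (3/11)(8/11)(8/11) = 0.14425; P(data | bowl C) = (3/6)(3/6)(3/6) = 0.125; P(data | bowl D) = (1/4)(3/4)(3/4) = 0.14062.
The prior-weighted likelihoods are 1/4 · 0.14178 = 0.035446, 1/4 · 0.14425 = 0.036063, 1/4 · 0.125 = 0.03125, 1/4 · 0.14062 = 0.035156; these sum to 0.13791.
By Bayes' rule, P(bowl C | data) = (0.03125) / (0.13791) = 0.22659.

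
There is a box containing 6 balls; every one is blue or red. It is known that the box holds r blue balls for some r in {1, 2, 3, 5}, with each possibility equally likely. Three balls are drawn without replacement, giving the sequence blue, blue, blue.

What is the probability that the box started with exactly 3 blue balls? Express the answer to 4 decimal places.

Under each hypothesis, the probability of the observed sequence is: P(data | r = 1) = (1/6)(0/5) = 0; P(data | r = 2) = (2/6)(1/5)(0/4) = 0; P(data | r = 3) = (3/6)(2/5)(1/4) = 1/20; P(data | r = 5) = (5/6)(4/5)(3/4) = 1/2.
Weighting by the prior gives 1/4 · 0 = 0, 1/4 · 0 = 0, 1/4 · 1/20 = 1/80, 1/4 · 1/2 = 1/8; summing to 11/80.
By Bayes' rule, P(r = 3 | data) = (1/80) / (11/80) = 1/11.

0.0909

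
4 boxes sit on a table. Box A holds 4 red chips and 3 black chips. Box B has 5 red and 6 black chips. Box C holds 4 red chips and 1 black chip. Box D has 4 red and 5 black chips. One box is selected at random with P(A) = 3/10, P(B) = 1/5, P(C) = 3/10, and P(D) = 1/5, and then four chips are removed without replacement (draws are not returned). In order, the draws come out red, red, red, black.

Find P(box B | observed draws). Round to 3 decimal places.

0.088

The likelihood of the observed sequence under each hypothesis: P(data | box A) = (4/7)(3/6)(2/5)(3/4) = 0.085714; P(data | box B) = (5/11)(4/10)(3/9)(6/8) = 0.045455; P(data | box C) = (4/5)(3/4)(2/3)(1/2) = 0.2; P(data | box D) = (4/9)(3/8)(2/7)(5/6) = 0.039683.
Multiplying each by its prior: 3/10 · 0.085714 = 0.025714, 1/5 · 0.045455 = 0.0090909, 3/10 · 0.2 = 0.06, 1/5 · 0.039683 = 0.0079365; these sum to 0.10274.
By Bayes' rule, P(box B | data) = (0.0090909) / (0.10274) = 0.088483.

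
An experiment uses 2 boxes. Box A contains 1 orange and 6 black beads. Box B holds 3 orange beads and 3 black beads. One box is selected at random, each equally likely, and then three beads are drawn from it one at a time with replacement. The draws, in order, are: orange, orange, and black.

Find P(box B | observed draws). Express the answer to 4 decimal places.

Under each hypothesis, the probability of the observed sequence is: P(data | box A) = (1/7)(1/7)(6/7) = 0.017493; P(data | box B) = (3/6)(3/6)(3/6) = 0.125.
Multiplying each by its prior: 1/2 · 0.017493 = 0.0087464, 1/2 · 0.125 = 0.0625; with total 0.071246.
Hence P(box B | data) = (0.0625) / (0.071246) = 0.87724.

0.8772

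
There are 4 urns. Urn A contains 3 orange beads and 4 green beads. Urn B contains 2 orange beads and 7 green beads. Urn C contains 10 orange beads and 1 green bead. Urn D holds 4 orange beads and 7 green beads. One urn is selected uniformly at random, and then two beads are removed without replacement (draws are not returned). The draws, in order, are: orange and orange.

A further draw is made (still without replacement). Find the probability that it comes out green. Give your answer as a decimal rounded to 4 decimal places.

The likelihood of the observed sequence under each hypothesis: P(data | urn A) = (3/7)(2/6) = 0.14286; P(data | urn B) = (2/9)(1/8) = 0.027778; P(data | urn C) = (10/11)(9/10) = 0.81818; P(data | urn D) = (4/11)(3/10) = 0.10909.
Weighting by the prior gives 1/4 · 0.14286 = 0.035714, 1/4 · 0.027778 = 0.0069444, 1/4 · 0.81818 = 0.20455, 1/4 · 0.10909 = 0.027273; with total 0.27448.
Dividing through by the total gives posterior P(urn A | data) = 0.13012, P(urn B | data) = 0.025301, P(urn C | data) = 0.74522, P(urn D | data) = 0.099363.
So P(green next | data) = Σ P(green next | H) P(H | data) = (4/5)(0.13012) + (1)(0.025301) + (1/9)(0.74522) + (7/9)(0.099363) = 0.28948.

0.2895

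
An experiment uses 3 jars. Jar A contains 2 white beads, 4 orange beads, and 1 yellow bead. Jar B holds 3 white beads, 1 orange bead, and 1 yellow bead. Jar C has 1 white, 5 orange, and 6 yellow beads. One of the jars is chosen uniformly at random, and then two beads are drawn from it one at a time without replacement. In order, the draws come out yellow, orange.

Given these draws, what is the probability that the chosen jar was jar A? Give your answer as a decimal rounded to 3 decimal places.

Compute the likelihood of the observed sequence for each case: P(data | jar A) = (1/7)(4/6) = 0.095238; P(data | jar B) = (1/5)(1/4) = 0.05; P(data | jar C) = (6/12)(5/11) = 0.22727.
The prior-weighted likelihoods are 1/3 · 0.095238 = 0.031746, 1/3 · 0.05 = 0.016667, 1/3 · 0.22727 = 0.075758; summing to 0.12417.
Hence P(jar A | data) = (0.031746) / (0.12417) = 0.25567.

0.256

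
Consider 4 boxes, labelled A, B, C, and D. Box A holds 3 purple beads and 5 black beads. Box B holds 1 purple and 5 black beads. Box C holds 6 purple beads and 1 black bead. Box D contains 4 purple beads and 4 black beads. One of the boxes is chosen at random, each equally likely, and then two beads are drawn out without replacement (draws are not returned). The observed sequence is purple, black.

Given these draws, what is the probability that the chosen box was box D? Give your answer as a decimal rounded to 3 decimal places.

The likelihood of the observed sequence under each hypothesis: P(data | box A) = (3/8)(5/7) = 15/56; P(data | box B) = (1/6)(5/5) = 1/6; P(data | box C) = (6/7)(1/6) = 1/7; P(data | box D) = (4/8)(4/7) = 2/7.
Weighting by the prior gives 1/4 · 15/56 = 15/224, 1/4 · 1/6 = 1/24, 1/4 · 1/7 = 1/28, 1/4 · 2/7 = 1/14; these sum to 145/672.
By Bayes' rule, P(box D | data) = (1/14) / (145/672) = 48/145.

0.331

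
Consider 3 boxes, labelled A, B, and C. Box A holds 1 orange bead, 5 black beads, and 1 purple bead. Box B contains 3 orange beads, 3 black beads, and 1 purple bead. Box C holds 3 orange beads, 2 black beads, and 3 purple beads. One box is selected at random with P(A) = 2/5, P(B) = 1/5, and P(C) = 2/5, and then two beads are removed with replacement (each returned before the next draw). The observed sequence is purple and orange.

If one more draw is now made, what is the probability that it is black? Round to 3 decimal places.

Under each hypothesis, the probability of the observed sequence is: P(data | box A) = (1/7)(1/7) = 0.020408; P(data | box B) = (1/7)(3/7) = 0.061224; P(data | box C) = (3/8)(3/8) = 0.14062.
Weighting by the prior gives 2/5 · 0.020408 = 0.0081633, 1/5 · 0.061224 = 0.012245, 2/5 · 0.14062 = 0.05625; these sum to 0.076658.
Dividing through by the total gives posterior P(box A | data) = 0.10649, P(box B | data) = 0.15973, P(box C | data) = 0.73378.
The predictive probability is P(black next | data) = (5/7)(0.10649) + (3/7)(0.15973) + (1/4)(0.73378) = 0.32797.

0.328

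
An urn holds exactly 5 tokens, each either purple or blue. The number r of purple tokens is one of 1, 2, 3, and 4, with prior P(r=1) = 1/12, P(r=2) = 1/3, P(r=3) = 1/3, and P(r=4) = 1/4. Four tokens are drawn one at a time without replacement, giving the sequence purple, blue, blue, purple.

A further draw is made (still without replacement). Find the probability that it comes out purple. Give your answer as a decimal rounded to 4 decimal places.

0.5000

Under each hypothesis, the probability of the observed sequence is: P(data | r = 1) = (1/5)(4/4)(3/3)(0/2) = 0; P(data | r = 2) = (2/5)(3/4)(2/3)(1/2) = 1/10; P(data | r = 3) = (3/5)(2/4)(1/3)(2/2) = 1/10; P(data | r = 4) = (4/5)(1/4)(0/3) = 0.
The prior-weighted likelihoods are 1/12 · 0 = 0, 1/3 · 1/10 = 1/30, 1/3 · 1/10 = 1/30, 1/4 · 0 = 0; summing to 1/15.
Normalising, the posterior is P(r = 1 | data) = 0, P(r = 2 | data) = 1/2, P(r = 3 | data) = 1/2, P(r = 4 | data) = 0.
Averaging over the posterior, P(purple next | data) = (0)(1/2) + (1)(1/2) = 1/2.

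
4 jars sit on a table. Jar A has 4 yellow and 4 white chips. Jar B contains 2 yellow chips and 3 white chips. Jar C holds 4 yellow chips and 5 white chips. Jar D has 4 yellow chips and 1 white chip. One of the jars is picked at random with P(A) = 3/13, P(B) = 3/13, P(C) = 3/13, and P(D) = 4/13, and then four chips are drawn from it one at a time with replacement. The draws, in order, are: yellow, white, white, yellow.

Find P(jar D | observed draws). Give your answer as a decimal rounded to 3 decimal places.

Under each hypothesis, the probability of the observed sequence is: P(data | jar A) = (4/8)(4/8)(4/8)(4/8) = 0.0625; P(data | jar B) = (2/5)(3/5)(3/5)(2/5) = 0.0576; P(data | jar C) = (4/9)(5/9)(5/9)(4/9) = 0.060966; P(data | jar D) = (4/5)(1/5)(1/5)(4/5) = 0.0256.
The prior-weighted likelihoods are 3/13 · 0.0625 = 0.014423, 3/13 · 0.0576 = 0.013292, 3/13 · 0.060966 = 0.014069, 4/13 · 0.0256 = 0.0078769; these sum to 0.049661.
By Bayes' rule, P(jar D | data) = (0.0078769) / (0.049661) = 0.15861.

0.159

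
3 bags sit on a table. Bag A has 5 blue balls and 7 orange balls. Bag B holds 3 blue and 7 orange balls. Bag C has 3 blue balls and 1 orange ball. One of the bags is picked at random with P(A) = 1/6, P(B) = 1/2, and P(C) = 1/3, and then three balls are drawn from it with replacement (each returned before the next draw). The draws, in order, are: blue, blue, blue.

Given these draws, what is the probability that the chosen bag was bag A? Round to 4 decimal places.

The likelihood of the observed sequence under each hypothesis: P(data | bag A) = (5/12)(5/12)(5/12) = 0.072338; P(data | bag B) = (3/10)(3/10)(3/10) = 0.027; P(data | bag C) = (3/4)(3/4)(3/4) = 0.42188.
The prior-weighted likelihoods are 1/6 · 0.072338 = 0.012056, 1/2 · 0.027 = 0.0135, 1/3 · 0.42188 = 0.14062; summing to 0.16618.
Therefore the posterior P(bag A | data) = (0.012056) / (0.16618) = 0.072549.

0.0725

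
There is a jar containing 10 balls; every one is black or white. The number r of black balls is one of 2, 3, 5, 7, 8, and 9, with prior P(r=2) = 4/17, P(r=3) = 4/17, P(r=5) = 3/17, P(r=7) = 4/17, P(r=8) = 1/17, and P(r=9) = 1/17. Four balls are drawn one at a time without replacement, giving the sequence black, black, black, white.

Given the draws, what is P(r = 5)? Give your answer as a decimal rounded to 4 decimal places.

0.1889

For each hypothesis, P(data | H) works out to: P(data | r = 2) = (2/10)(1/9)(0/8) = 0; P(data | r = 3) = (3/10)(2/9)(1/8)(7/7) = 0.0083333; P(data | r = 5) = (5/10)(4/9)(3/8)(5/7) = 0.059524; P(data | r = 7) = (7/10)(6/9)(5/8)(3/7) = 0.125; P(data | r = 8) = (8/10)(7/9)(6/8)(2/7) = 0.13333; P(data | r = 9) = (9/10)(8/9)(7/8)(1/7) = 0.1.
Weighting by the prior gives 4/17 · 0 = 0, 4/17 · 0.0083333 = 0.0019608, 3/17 · 0.059524 = 0.010504, 4/17 · 0.125 = 0.029412, 1/17 · 0.13333 = 0.0078431, 1/17 · 0.1 = 0.0058824; summing to 0.055602.
Therefore the posterior P(r = 5 | data) = (0.010504) / (0.055602) = 0.18892.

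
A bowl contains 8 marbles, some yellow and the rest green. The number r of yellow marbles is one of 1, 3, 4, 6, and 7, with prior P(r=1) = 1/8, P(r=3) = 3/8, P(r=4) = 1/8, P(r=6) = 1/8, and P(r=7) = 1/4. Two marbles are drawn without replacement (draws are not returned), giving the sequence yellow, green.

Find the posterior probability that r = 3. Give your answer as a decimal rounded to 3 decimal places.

0.479

For each hypothesis, P(data | H) works out to: P(data | r = 1) = (1/8)(7/7) = 1/8; P(data | r = 3) = (3/8)(5/7) = 15/56; P(data | r = 4) = (4/8)(4/7) = 2/7; P(data | r = 6) = (6/8)(2/7) = 3/14; P(data | r = 7) = (7/8)(1/7) = 1/8.
The prior-weighted likelihoods are 1/8 · 1/8 = 1/64, 3/8 · 15/56 = 45/448, 1/8 · 2/7 = 1/28, 1/8 · 3/14 = 3/112, 1/4 · 1/8 = 1/32; with total 47/224.
Therefore the posterior P(r = 3 | data) = (45/448) / (47/224) = 45/94.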